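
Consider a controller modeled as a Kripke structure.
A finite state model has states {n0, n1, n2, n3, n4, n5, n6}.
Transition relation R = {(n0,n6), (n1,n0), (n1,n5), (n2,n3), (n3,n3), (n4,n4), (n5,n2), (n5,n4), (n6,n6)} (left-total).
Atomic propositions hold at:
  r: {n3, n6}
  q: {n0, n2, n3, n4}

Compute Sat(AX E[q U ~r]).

{n1, n4, n5}

Sat(~r) = {n0, n1, n2, n4, n5}
E[q U ~r]: least fixpoint, start Z0 = Sat(~r) = {n0, n1, n2, n4, n5}, add states in Sat(q) with some successor in Z. Already a fixed point.
Sat(E[q U ~r]) = {n0, n1, n2, n4, n5}
Sat(AX E[q U ~r]) = {s : every successor in {n0, n1, n2, n4, n5}} = {n1, n4, n5}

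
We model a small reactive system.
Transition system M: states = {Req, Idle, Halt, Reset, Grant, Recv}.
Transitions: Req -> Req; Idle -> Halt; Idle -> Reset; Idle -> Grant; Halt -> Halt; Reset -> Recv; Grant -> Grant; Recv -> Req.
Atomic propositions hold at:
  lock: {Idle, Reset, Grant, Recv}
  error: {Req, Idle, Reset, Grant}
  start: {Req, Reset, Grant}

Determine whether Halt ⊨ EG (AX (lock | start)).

Sat(lock | start) = {Req, Idle, Reset, Grant, Recv}
Sat(AX (lock | start)) = {s : every successor in {Req, Idle, Reset, Grant, Recv}} = {Req, Reset, Grant, Recv}
EG (AX (lock | start)): greatest fixpoint, start Z0 = {Req, Reset, Grant, Recv}, keep only states in Sat with some successor in Z. Already a fixed point.
Sat(EG (AX (lock | start))) = {Req, Reset, Grant, Recv}
Halt ∉ Sat(EG (AX (lock | start))) = {Req, Reset, Grant, Recv}, so the formula does not hold at Halt.

No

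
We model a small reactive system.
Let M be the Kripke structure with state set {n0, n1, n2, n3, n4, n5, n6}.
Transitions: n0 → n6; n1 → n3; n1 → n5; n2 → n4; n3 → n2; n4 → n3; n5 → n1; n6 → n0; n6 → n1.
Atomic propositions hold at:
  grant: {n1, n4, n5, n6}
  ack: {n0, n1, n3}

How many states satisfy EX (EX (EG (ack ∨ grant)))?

Sat(ack ∨ grant) = {n0, n1, n3, n4, n5, n6}
EG (ack ∨ grant): greatest fixpoint, start Z0 = {n0, n1, n3, n4, n5, n6}, keep only states in Sat with some successor in Z. Z1 = {n0, n1, n4, n5, n6}; Z2 = {n0, n1, n5, n6}; fixed.
Sat(EG (ack ∨ grant)) = {n0, n1, n5, n6}
Sat(EX (EG (ack ∨ grant))) = {s : some successor in {n0, n1, n5, n6}} = {n0, n1, n5, n6}
Sat(EX (EX (EG (ack ∨ grant)))) = {s : some successor in {n0, n1, n5, n6}} = {n0, n1, n5, n6}
|Sat(EX (EX (EG (ack ∨ grant))))| = |{n0, n1, n5, n6}| = 4.

4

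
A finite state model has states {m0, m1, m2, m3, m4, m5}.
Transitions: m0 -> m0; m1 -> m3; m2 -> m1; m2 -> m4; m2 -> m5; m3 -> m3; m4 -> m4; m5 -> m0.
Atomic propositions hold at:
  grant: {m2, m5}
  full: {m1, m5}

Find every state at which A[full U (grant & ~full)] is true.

{m2}

Sat(~full) = {m0, m2, m3, m4}
Sat(grant & ~full) = {m2}
A[full U (grant & ~full)]: least fixpoint, start Z0 = Sat((grant & ~full)) = {m2}, add states in Sat(full) with every successor in Z. Already a fixed point.
Sat(A[full U (grant & ~full)]) = {m2}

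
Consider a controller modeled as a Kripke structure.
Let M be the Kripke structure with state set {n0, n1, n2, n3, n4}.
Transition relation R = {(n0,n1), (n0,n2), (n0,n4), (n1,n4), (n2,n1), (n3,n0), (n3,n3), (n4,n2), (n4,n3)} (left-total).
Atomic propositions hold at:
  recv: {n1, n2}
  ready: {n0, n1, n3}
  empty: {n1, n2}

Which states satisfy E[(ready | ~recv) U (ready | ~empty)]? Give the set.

Sat(~recv) = {n0, n3, n4}
Sat(ready | ~recv) = {n0, n1, n3, n4}
Sat(~empty) = {n0, n3, n4}
Sat(ready | ~empty) = {n0, n1, n3, n4}
E[(ready | ~recv) U (ready | ~empty)]: least fixpoint, start Z0 = Sat((ready | ~empty)) = {n0, n1, n3, n4}, add states in Sat(ready | ~recv) with some successor in Z. Already a fixed point.
Sat(E[(ready | ~recv) U (ready | ~empty)]) = {n0, n1, n3, n4}

{n0, n1, n3, n4}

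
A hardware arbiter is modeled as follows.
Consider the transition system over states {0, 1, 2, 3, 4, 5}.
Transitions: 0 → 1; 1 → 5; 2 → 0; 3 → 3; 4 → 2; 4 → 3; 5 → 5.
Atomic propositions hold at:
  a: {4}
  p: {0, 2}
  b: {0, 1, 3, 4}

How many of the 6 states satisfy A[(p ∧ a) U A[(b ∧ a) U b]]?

Sat(p ∧ a) = ∅
Sat(b ∧ a) = {4}
A[(b ∧ a) U b]: least fixpoint, start Z0 = Sat(b) = {0, 1, 3, 4}, add states in Sat(b ∧ a) with every successor in Z. Already a fixed point.
Sat(A[(b ∧ a) U b]) = {0, 1, 3, 4}
A[(p ∧ a) U A[(b ∧ a) U b]]: least fixpoint, start Z0 = Sat(A[(b ∧ a) U b]) = {0, 1, 3, 4}, add states in Sat(p ∧ a) with every successor in Z. Already a fixed point.
Sat(A[(p ∧ a) U A[(b ∧ a) U b]]) = {0, 1, 3, 4}
|Sat(A[(p ∧ a) U A[(b ∧ a) U b]])| = |{0, 1, 3, 4}| = 4.

4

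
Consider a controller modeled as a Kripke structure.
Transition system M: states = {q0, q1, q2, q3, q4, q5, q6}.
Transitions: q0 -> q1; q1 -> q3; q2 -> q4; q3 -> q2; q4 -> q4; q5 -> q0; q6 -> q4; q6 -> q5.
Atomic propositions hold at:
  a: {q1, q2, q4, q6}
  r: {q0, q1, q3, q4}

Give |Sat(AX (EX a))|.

Sat(EX a) = {s : some successor in {q1, q2, q4, q6}} = {q0, q2, q3, q4, q6}
Sat(AX (EX a)) = {s : every successor in {q0, q2, q3, q4, q6}} = {q1, q2, q3, q4, q5}
|Sat(AX (EX a))| = |{q1, q2, q3, q4, q5}| = 5.

5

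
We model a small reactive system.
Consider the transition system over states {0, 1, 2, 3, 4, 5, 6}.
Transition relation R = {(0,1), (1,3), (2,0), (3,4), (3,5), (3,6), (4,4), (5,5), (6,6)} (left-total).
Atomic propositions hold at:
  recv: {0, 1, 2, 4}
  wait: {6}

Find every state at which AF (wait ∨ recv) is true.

{0, 1, 2, 4, 6}

Sat(wait ∨ recv) = {0, 1, 2, 4, 6}
AF (wait ∨ recv): least fixpoint, start Z0 = {0, 1, 2, 4, 6}, add states with every successor in Z. Already a fixed point.
Sat(AF (wait ∨ recv)) = {0, 1, 2, 4, 6}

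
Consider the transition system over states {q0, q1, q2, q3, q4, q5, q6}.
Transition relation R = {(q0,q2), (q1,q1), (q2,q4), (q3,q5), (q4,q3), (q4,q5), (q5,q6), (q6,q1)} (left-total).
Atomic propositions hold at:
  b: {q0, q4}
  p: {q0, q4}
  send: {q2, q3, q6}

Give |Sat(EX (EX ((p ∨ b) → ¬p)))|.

Sat(p ∨ b) = {q0, q4}
Sat(¬p) = {q1, q2, q3, q5, q6}
Sat((p ∨ b) → ¬p) = {q1, q2, q3, q5, q6}
Sat(EX ((p ∨ b) → ¬p)) = {s : some successor in {q1, q2, q3, q5, q6}} = {q0, q1, q3, q4, q5, q6}
Sat(EX (EX ((p ∨ b) → ¬p))) = {s : some successor in {q0, q1, q3, q4, q5, q6}} = {q1, q2, q3, q4, q5, q6}
|Sat(EX (EX ((p ∨ b) → ¬p)))| = |{q1, q2, q3, q4, q5, q6}| = 6.

6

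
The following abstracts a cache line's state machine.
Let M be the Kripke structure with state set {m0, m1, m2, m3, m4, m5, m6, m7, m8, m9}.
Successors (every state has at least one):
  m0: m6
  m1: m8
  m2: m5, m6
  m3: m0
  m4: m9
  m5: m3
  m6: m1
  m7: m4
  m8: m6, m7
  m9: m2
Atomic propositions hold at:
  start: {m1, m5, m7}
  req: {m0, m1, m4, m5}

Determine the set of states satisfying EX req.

{m2, m3, m6, m7}

Sat(EX req) = {s : some successor in {m0, m1, m4, m5}} = {m2, m3, m6, m7}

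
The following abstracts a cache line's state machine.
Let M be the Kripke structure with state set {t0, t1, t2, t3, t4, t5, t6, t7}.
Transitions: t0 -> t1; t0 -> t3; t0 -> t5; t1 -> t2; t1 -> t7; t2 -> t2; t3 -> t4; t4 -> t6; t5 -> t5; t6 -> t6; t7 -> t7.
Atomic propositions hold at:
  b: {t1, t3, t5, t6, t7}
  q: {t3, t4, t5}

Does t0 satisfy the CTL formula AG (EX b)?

No

Sat(EX b) = {s : some successor in {t1, t3, t5, t6, t7}} = {t0, t1, t4, t5, t6, t7}
AG (EX b): greatest fixpoint, start Z0 = {t0, t1, t4, t5, t6, t7}, keep only states in Sat with every successor in Z. Z1 = {t4, t5, t6, t7}; fixed.
Sat(AG (EX b)) = {t4, t5, t6, t7}
t0 ∉ Sat(AG (EX b)) = {t4, t5, t6, t7}, so the formula does not hold at t0.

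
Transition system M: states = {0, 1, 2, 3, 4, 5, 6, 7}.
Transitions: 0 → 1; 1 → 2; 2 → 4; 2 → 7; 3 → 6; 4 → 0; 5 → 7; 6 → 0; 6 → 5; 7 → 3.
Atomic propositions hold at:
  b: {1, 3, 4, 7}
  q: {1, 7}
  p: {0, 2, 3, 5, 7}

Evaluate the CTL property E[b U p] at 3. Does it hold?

E[b U p]: least fixpoint, start Z0 = Sat(p) = {0, 2, 3, 5, 7}, add states in Sat(b) with some successor in Z. Z1 = {0, 1, 2, 3, 4, 5, 7}; fixed.
Sat(E[b U p]) = {0, 1, 2, 3, 4, 5, 7}
3 ∈ Sat(E[b U p]) = {0, 1, 2, 3, 4, 5, 7}, so the formula holds at 3.

Yes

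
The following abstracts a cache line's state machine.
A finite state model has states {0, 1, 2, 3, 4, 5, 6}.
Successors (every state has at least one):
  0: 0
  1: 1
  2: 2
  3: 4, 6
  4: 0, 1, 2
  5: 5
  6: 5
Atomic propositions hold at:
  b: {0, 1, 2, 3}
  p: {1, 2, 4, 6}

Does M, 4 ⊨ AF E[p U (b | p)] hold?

Yes

Sat(b | p) = {0, 1, 2, 3, 4, 6}
E[p U (b | p)]: least fixpoint, start Z0 = Sat((b | p)) = {0, 1, 2, 3, 4, 6}, add states in Sat(p) with some successor in Z. Already a fixed point.
Sat(E[p U (b | p)]) = {0, 1, 2, 3, 4, 6}
AF E[p U (b | p)]: least fixpoint, start Z0 = {0, 1, 2, 3, 4, 6}, add states with every successor in Z. Already a fixed point.
Sat(AF E[p U (b | p)]) = {0, 1, 2, 3, 4, 6}
4 ∈ Sat(AF E[p U (b | p)]) = {0, 1, 2, 3, 4, 6}, so the formula holds at 4.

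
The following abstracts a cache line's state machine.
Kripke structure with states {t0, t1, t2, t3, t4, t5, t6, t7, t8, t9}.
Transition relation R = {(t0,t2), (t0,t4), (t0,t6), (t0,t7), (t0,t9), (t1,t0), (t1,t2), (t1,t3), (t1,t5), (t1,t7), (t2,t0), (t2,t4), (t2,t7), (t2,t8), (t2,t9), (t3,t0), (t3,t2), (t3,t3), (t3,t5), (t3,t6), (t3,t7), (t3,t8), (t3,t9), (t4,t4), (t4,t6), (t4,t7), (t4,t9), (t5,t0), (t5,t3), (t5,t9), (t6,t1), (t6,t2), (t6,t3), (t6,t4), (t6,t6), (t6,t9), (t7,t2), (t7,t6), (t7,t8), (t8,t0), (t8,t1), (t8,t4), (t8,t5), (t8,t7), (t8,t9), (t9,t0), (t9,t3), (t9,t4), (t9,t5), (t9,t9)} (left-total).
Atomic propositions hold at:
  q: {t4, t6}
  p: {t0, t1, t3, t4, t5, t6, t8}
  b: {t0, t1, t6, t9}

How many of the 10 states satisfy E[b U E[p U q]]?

E[p U q]: least fixpoint, start Z0 = Sat(q) = {t4, t6}, add states in Sat(p) with some successor in Z. Z1 = {t0, t3, t4, t6, t8}; Z2 = {t0, t1, t3, t4, t5, t6, t8}; fixed.
Sat(E[p U q]) = {t0, t1, t3, t4, t5, t6, t8}
E[b U E[p U q]]: least fixpoint, start Z0 = Sat(E[p U q]) = {t0, t1, t3, t4, t5, t6, t8}, add states in Sat(b) with some successor in Z. Z1 = {t0, t1, t3, t4, t5, t6, t8, t9}; fixed.
Sat(E[b U E[p U q]]) = {t0, t1, t3, t4, t5, t6, t8, t9}
|Sat(E[b U E[p U q]])| = |{t0, t1, t3, t4, t5, t6, t8, t9}| = 8.

8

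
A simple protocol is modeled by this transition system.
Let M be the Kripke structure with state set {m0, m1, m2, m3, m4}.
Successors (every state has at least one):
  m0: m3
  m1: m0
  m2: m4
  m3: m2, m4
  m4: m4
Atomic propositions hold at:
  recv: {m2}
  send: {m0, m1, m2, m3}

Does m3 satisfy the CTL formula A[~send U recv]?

Sat(~send) = {m4}
A[~send U recv]: least fixpoint, start Z0 = Sat(recv) = {m2}, add states in Sat(~send) with every successor in Z. Already a fixed point.
Sat(A[~send U recv]) = {m2}
m3 ∉ Sat(A[~send U recv]) = {m2}, so the formula does not hold at m3.

No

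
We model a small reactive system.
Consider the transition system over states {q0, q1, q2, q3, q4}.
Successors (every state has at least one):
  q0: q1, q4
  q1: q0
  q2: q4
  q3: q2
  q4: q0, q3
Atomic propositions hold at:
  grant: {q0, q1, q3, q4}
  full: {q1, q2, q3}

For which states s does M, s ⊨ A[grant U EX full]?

{q0, q1, q3, q4}

Sat(EX full) = {s : some successor in {q1, q2, q3}} = {q0, q3, q4}
A[grant U EX full]: least fixpoint, start Z0 = Sat(EX full) = {q0, q3, q4}, add states in Sat(grant) with every successor in Z. Z1 = {q0, q1, q3, q4}; fixed.
Sat(A[grant U EX full]) = {q0, q1, q3, q4}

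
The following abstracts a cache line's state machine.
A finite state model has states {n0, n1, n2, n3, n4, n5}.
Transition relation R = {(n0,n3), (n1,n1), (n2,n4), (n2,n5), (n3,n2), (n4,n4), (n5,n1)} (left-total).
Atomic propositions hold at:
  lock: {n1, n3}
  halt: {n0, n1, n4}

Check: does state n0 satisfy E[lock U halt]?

E[lock U halt]: least fixpoint, start Z0 = Sat(halt) = {n0, n1, n4}, add states in Sat(lock) with some successor in Z. Already a fixed point.
Sat(E[lock U halt]) = {n0, n1, n4}
n0 ∈ Sat(E[lock U halt]) = {n0, n1, n4}, so the formula holds at n0.

Yes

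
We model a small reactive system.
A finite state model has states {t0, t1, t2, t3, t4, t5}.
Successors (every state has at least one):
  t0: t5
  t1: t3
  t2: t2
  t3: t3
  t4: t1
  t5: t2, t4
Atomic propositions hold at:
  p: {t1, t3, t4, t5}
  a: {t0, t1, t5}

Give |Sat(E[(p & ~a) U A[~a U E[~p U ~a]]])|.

Sat(~a) = {t2, t3, t4}
Sat(p & ~a) = {t3, t4}
Sat(~p) = {t0, t2}
E[~p U ~a]: least fixpoint, start Z0 = Sat(~a) = {t2, t3, t4}, add states in Sat(~p) with some successor in Z. Already a fixed point.
Sat(E[~p U ~a]) = {t2, t3, t4}
A[~a U E[~p U ~a]]: least fixpoint, start Z0 = Sat(E[~p U ~a]) = {t2, t3, t4}, add states in Sat(~a) with every successor in Z. Already a fixed point.
Sat(A[~a U E[~p U ~a]]) = {t2, t3, t4}
E[(p & ~a) U A[~a U E[~p U ~a]]]: least fixpoint, start Z0 = Sat(A[~a U E[~p U ~a]]) = {t2, t3, t4}, add states in Sat(p & ~a) with some successor in Z. Already a fixed point.
Sat(E[(p & ~a) U A[~a U E[~p U ~a]]]) = {t2, t3, t4}
|Sat(E[(p & ~a) U A[~a U E[~p U ~a]]])| = |{t2, t3, t4}| = 3.

3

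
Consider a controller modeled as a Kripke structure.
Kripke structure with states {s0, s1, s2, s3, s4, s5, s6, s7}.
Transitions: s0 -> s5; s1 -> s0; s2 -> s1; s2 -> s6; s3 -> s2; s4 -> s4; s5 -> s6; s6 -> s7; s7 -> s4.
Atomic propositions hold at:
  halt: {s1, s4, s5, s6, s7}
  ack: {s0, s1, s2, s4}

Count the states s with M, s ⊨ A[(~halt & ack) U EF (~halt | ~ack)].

7

Sat(~halt) = {s0, s2, s3}
Sat(~halt & ack) = {s0, s2}
Sat(~ack) = {s3, s5, s6, s7}
Sat(~halt | ~ack) = {s0, s2, s3, s5, s6, s7}
EF (~halt | ~ack): least fixpoint, start Z0 = {s0, s2, s3, s5, s6, s7}, add states with some successor in Z. Z1 = {s0, s1, s2, s3, s5, s6, s7}; fixed.
Sat(EF (~halt | ~ack)) = {s0, s1, s2, s3, s5, s6, s7}
A[(~halt & ack) U EF (~halt | ~ack)]: least fixpoint, start Z0 = Sat(EF (~halt | ~ack)) = {s0, s1, s2, s3, s5, s6, s7}, add states in Sat(~halt & ack) with every successor in Z. Already a fixed point.
Sat(A[(~halt & ack) U EF (~halt | ~ack)]) = {s0, s1, s2, s3, s5, s6, s7}
|Sat(A[(~halt & ack) U EF (~halt | ~ack)])| = |{s0, s1, s2, s3, s5, s6, s7}| = 7.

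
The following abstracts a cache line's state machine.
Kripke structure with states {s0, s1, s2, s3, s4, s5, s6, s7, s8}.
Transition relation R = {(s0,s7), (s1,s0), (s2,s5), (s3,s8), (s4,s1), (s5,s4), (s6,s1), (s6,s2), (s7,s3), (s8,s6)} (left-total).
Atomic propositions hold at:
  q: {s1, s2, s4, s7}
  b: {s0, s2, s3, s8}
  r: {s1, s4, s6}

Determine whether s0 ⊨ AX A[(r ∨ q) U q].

Yes

Sat(r ∨ q) = {s1, s2, s4, s6, s7}
A[(r ∨ q) U q]: least fixpoint, start Z0 = Sat(q) = {s1, s2, s4, s7}, add states in Sat(r ∨ q) with every successor in Z. Z1 = {s1, s2, s4, s6, s7}; fixed.
Sat(A[(r ∨ q) U q]) = {s1, s2, s4, s6, s7}
Sat(AX A[(r ∨ q) U q]) = {s : every successor in {s1, s2, s4, s6, s7}} = {s0, s4, s5, s6, s8}
s0 ∈ Sat(AX A[(r ∨ q) U q]) = {s0, s4, s5, s6, s8}, so the formula holds at s0.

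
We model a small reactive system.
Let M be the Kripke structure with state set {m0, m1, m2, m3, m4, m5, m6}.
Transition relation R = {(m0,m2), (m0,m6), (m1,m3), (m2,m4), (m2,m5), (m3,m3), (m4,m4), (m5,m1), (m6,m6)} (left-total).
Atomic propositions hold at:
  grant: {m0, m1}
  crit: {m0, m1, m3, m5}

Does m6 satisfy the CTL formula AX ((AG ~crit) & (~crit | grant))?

Yes

Sat(~crit) = {m2, m4, m6}
AG ~crit: greatest fixpoint, start Z0 = {m2, m4, m6}, keep only states in Sat with every successor in Z. Z1 = {m4, m6}; fixed.
Sat(AG ~crit) = {m4, m6}
Sat(~crit | grant) = {m0, m1, m2, m4, m6}
Sat((AG ~crit) & (~crit | grant)) = {m4, m6}
Sat(AX ((AG ~crit) & (~crit | grant))) = {s : every successor in {m4, m6}} = {m4, m6}
m6 ∈ Sat(AX ((AG ~crit) & (~crit | grant))) = {m4, m6}, so the formula holds at m6.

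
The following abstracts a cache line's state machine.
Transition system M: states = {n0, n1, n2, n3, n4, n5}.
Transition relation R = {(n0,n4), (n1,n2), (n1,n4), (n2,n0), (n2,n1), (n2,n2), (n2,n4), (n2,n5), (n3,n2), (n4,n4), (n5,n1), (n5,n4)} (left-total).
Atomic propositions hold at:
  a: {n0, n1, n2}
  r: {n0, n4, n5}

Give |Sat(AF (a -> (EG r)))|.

4

EG r: greatest fixpoint, start Z0 = {n0, n4, n5}, keep only states in Sat with some successor in Z. Already a fixed point.
Sat(EG r) = {n0, n4, n5}
Sat(a -> (EG r)) = {n0, n3, n4, n5}
AF (a -> (EG r)): least fixpoint, start Z0 = {n0, n3, n4, n5}, add states with every successor in Z. Already a fixed point.
Sat(AF (a -> (EG r))) = {n0, n3, n4, n5}
|Sat(AF (a -> (EG r)))| = |{n0, n3, n4, n5}| = 4.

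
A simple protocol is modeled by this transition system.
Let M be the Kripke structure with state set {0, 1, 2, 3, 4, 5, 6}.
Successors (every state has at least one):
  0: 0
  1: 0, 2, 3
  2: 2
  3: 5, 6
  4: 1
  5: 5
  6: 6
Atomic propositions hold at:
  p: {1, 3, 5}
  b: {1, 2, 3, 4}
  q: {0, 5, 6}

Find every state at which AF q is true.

AF q: least fixpoint, start Z0 = {0, 5, 6}, add states with every successor in Z. Z1 = {0, 3, 5, 6}; fixed.
Sat(AF q) = {0, 3, 5, 6}

{0, 3, 5, 6}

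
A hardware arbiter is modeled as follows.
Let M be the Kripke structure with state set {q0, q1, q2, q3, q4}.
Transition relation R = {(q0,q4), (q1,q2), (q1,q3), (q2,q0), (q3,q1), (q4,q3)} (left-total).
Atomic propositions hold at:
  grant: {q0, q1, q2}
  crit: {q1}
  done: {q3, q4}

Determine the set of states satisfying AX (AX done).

{q0, q2}

Sat(AX done) = {s : every successor in {q3, q4}} = {q0, q4}
Sat(AX (AX done)) = {s : every successor in {q0, q4}} = {q0, q2}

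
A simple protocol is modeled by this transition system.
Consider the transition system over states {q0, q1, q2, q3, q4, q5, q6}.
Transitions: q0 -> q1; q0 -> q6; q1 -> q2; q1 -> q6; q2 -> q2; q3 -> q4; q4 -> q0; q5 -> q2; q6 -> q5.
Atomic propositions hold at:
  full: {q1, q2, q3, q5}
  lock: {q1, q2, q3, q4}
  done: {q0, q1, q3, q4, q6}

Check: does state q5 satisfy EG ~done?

Sat(~done) = {q2, q5}
EG ~done: greatest fixpoint, start Z0 = {q2, q5}, keep only states in Sat with some successor in Z. Already a fixed point.
Sat(EG ~done) = {q2, q5}
q5 ∈ Sat(EG ~done) = {q2, q5}, so the formula holds at q5.

Yes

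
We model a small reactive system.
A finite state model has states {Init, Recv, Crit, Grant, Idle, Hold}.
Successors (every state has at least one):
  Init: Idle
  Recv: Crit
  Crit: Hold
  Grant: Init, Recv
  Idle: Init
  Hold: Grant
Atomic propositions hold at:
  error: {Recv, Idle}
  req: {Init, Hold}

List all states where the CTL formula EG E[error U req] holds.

{Init, Idle}

E[error U req]: least fixpoint, start Z0 = Sat(req) = {Init, Hold}, add states in Sat(error) with some successor in Z. Z1 = {Init, Idle, Hold}; fixed.
Sat(E[error U req]) = {Init, Idle, Hold}
EG E[error U req]: greatest fixpoint, start Z0 = {Init, Idle, Hold}, keep only states in Sat with some successor in Z. Z1 = {Init, Idle}; fixed.
Sat(EG E[error U req]) = {Init, Idle}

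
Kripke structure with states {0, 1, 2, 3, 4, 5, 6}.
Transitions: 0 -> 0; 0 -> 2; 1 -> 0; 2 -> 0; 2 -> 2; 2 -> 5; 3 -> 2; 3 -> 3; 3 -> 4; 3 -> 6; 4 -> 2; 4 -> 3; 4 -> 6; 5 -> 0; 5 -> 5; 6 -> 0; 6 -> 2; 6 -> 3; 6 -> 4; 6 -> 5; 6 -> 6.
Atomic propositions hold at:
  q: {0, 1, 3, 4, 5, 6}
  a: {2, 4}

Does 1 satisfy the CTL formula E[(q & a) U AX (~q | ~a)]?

Sat(q & a) = {4}
Sat(~q) = {2}
Sat(~a) = {0, 1, 3, 5, 6}
Sat(~q | ~a) = {0, 1, 2, 3, 5, 6}
Sat(AX (~q | ~a)) = {s : every successor in {0, 1, 2, 3, 5, 6}} = {0, 1, 2, 4, 5}
E[(q & a) U AX (~q | ~a)]: least fixpoint, start Z0 = Sat(AX (~q | ~a)) = {0, 1, 2, 4, 5}, add states in Sat(q & a) with some successor in Z. Already a fixed point.
Sat(E[(q & a) U AX (~q | ~a)]) = {0, 1, 2, 4, 5}
1 ∈ Sat(E[(q & a) U AX (~q | ~a)]) = {0, 1, 2, 4, 5}, so the formula holds at 1.

Yes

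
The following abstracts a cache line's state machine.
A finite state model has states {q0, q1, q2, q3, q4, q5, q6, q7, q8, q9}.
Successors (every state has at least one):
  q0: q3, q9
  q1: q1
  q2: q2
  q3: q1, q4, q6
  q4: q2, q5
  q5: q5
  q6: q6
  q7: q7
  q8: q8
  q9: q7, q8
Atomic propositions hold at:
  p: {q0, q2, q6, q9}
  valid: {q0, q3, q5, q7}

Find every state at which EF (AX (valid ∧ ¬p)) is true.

{q0, q3, q4, q5, q7, q9}

Sat(¬p) = {q1, q3, q4, q5, q7, q8}
Sat(valid ∧ ¬p) = {q3, q5, q7}
Sat(AX (valid ∧ ¬p)) = {s : every successor in {q3, q5, q7}} = {q5, q7}
EF (AX (valid ∧ ¬p)): least fixpoint, start Z0 = {q5, q7}, add states with some successor in Z. Z1 = {q4, q5, q7, q9}; Z2 = {q0, q3, q4, q5, q7, q9}; fixed.
Sat(EF (AX (valid ∧ ¬p))) = {q0, q3, q4, q5, q7, q9}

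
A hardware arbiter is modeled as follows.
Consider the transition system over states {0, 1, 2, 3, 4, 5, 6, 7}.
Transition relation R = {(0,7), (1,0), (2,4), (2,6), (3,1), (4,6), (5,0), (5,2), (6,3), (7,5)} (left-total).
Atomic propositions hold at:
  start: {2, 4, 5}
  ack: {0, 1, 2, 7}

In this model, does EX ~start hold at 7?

No

Sat(~start) = {0, 1, 3, 6, 7}
Sat(EX ~start) = {s : some successor in {0, 1, 3, 6, 7}} = {0, 1, 2, 3, 4, 5, 6}
7 ∉ Sat(EX ~start) = {0, 1, 2, 3, 4, 5, 6}, so the formula does not hold at 7.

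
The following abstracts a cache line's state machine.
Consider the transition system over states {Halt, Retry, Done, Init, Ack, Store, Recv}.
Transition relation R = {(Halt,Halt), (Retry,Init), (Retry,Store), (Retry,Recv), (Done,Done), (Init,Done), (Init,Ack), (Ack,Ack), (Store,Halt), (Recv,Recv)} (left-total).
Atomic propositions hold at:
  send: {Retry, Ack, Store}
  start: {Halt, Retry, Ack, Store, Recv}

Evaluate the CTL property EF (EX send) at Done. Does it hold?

Sat(EX send) = {s : some successor in {Retry, Ack, Store}} = {Retry, Init, Ack}
EF (EX send): least fixpoint, start Z0 = {Retry, Init, Ack}, add states with some successor in Z. Already a fixed point.
Sat(EF (EX send)) = {Retry, Init, Ack}
Done ∉ Sat(EF (EX send)) = {Retry, Init, Ack}, so the formula does not hold at Done.

No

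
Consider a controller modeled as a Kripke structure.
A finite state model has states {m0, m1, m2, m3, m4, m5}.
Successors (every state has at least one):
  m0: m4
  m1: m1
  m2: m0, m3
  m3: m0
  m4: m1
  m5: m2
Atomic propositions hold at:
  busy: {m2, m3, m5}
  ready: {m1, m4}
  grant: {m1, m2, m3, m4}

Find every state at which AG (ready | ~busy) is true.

{m0, m1, m4}

Sat(~busy) = {m0, m1, m4}
Sat(ready | ~busy) = {m0, m1, m4}
AG (ready | ~busy): greatest fixpoint, start Z0 = {m0, m1, m4}, keep only states in Sat with every successor in Z. Already a fixed point.
Sat(AG (ready | ~busy)) = {m0, m1, m4}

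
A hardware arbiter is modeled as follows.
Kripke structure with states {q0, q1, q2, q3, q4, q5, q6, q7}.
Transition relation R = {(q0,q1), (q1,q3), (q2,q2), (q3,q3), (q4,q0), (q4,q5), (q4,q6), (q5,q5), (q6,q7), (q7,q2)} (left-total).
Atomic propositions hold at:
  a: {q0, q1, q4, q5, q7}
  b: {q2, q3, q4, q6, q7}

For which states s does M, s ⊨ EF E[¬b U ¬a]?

{q0, q1, q2, q3, q4, q6, q7}

Sat(¬b) = {q0, q1, q5}
Sat(¬a) = {q2, q3, q6}
E[¬b U ¬a]: least fixpoint, start Z0 = Sat(¬a) = {q2, q3, q6}, add states in Sat(¬b) with some successor in Z. Z1 = {q1, q2, q3, q6}; Z2 = {q0, q1, q2, q3, q6}; fixed.
Sat(E[¬b U ¬a]) = {q0, q1, q2, q3, q6}
EF E[¬b U ¬a]: least fixpoint, start Z0 = {q0, q1, q2, q3, q6}, add states with some successor in Z. Z1 = {q0, q1, q2, q3, q4, q6, q7}; fixed.
Sat(EF E[¬b U ¬a]) = {q0, q1, q2, q3, q4, q6, q7}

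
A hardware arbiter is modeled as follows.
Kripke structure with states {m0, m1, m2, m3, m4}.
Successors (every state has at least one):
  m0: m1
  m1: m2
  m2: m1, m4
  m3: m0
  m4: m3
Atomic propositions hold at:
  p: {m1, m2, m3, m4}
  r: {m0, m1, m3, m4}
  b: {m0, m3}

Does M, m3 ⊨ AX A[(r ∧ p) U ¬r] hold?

No

Sat(r ∧ p) = {m1, m3, m4}
Sat(¬r) = {m2}
A[(r ∧ p) U ¬r]: least fixpoint, start Z0 = Sat(¬r) = {m2}, add states in Sat(r ∧ p) with every successor in Z. Z1 = {m1, m2}; fixed.
Sat(A[(r ∧ p) U ¬r]) = {m1, m2}
Sat(AX A[(r ∧ p) U ¬r]) = {s : every successor in {m1, m2}} = {m0, m1}
m3 ∉ Sat(AX A[(r ∧ p) U ¬r]) = {m0, m1}, so the formula does not hold at m3.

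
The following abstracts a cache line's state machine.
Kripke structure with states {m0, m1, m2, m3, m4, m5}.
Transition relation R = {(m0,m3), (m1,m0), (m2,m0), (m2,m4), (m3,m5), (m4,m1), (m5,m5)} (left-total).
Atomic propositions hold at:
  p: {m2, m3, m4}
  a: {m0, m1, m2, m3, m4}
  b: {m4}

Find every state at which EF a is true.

{m0, m1, m2, m3, m4}

EF a: least fixpoint, start Z0 = {m0, m1, m2, m3, m4}, add states with some successor in Z. Already a fixed point.
Sat(EF a) = {m0, m1, m2, m3, m4}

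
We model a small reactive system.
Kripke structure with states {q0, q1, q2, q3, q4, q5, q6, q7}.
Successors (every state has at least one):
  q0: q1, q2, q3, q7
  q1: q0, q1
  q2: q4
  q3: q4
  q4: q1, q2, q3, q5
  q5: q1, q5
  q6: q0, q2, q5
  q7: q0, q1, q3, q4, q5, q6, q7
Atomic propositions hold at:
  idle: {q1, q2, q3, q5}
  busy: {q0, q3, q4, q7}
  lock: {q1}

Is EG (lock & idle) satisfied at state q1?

Sat(lock & idle) = {q1}
EG (lock & idle): greatest fixpoint, start Z0 = {q1}, keep only states in Sat with some successor in Z. Already a fixed point.
Sat(EG (lock & idle)) = {q1}
q1 ∈ Sat(EG (lock & idle)) = {q1}, so the formula holds at q1.

Yes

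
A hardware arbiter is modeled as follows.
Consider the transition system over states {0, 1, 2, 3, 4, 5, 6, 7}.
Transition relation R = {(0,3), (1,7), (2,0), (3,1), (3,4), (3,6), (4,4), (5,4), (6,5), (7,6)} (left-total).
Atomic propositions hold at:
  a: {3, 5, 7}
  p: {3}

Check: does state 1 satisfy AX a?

Yes

Sat(AX a) = {s : every successor in {3, 5, 7}} = {0, 1, 6}
1 ∈ Sat(AX a) = {0, 1, 6}, so the formula holds at 1.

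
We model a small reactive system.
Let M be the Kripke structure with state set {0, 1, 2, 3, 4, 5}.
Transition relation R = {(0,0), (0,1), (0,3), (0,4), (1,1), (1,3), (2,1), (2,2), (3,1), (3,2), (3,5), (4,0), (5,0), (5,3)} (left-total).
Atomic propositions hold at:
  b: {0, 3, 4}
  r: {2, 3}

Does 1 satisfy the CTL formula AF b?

AF b: least fixpoint, start Z0 = {0, 3, 4}, add states with every successor in Z. Z1 = {0, 3, 4, 5}; fixed.
Sat(AF b) = {0, 3, 4, 5}
1 ∉ Sat(AF b) = {0, 3, 4, 5}, so the formula does not hold at 1.

No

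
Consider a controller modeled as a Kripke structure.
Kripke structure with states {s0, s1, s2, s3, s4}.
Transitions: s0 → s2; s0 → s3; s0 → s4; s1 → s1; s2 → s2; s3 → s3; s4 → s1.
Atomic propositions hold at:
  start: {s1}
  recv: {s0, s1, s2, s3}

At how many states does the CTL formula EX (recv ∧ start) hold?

Sat(recv ∧ start) = {s1}
Sat(EX (recv ∧ start)) = {s : some successor in {s1}} = {s1, s4}
|Sat(EX (recv ∧ start))| = |{s1, s4}| = 2.

2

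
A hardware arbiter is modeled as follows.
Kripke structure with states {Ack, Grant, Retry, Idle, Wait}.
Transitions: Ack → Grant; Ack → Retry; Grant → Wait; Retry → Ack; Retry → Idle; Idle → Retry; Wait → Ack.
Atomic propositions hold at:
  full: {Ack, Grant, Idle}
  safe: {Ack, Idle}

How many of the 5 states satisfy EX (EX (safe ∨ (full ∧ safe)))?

3

Sat(full ∧ safe) = {Ack, Idle}
Sat(safe ∨ (full ∧ safe)) = {Ack, Idle}
Sat(EX (safe ∨ (full ∧ safe))) = {s : some successor in {Ack, Idle}} = {Retry, Wait}
Sat(EX (EX (safe ∨ (full ∧ safe)))) = {s : some successor in {Retry, Wait}} = {Ack, Grant, Idle}
|Sat(EX (EX (safe ∨ (full ∧ safe))))| = |{Ack, Grant, Idle}| = 3.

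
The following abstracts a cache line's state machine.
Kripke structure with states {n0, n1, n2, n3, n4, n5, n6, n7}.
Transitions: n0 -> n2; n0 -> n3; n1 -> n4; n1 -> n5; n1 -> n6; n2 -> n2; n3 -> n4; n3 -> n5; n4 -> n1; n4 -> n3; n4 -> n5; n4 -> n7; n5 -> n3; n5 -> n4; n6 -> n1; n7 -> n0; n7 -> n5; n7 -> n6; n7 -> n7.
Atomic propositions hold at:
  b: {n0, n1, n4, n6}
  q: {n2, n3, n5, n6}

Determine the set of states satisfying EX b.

{n1, n3, n4, n5, n6, n7}

Sat(EX b) = {s : some successor in {n0, n1, n4, n6}} = {n1, n3, n4, n5, n6, n7}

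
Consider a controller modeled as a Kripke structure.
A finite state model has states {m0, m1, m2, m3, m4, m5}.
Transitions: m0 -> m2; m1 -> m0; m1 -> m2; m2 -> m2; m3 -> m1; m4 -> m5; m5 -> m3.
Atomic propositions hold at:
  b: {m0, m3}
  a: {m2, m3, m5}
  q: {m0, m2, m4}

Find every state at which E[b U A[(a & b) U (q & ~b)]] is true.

Sat(a & b) = {m3}
Sat(~b) = {m1, m2, m4, m5}
Sat(q & ~b) = {m2, m4}
A[(a & b) U (q & ~b)]: least fixpoint, start Z0 = Sat((q & ~b)) = {m2, m4}, add states in Sat(a & b) with every successor in Z. Already a fixed point.
Sat(A[(a & b) U (q & ~b)]) = {m2, m4}
E[b U A[(a & b) U (q & ~b)]]: least fixpoint, start Z0 = Sat(A[(a & b) U (q & ~b)]) = {m2, m4}, add states in Sat(b) with some successor in Z. Z1 = {m0, m2, m4}; fixed.
Sat(E[b U A[(a & b) U (q & ~b)]]) = {m0, m2, m4}

{m0, m2, m4}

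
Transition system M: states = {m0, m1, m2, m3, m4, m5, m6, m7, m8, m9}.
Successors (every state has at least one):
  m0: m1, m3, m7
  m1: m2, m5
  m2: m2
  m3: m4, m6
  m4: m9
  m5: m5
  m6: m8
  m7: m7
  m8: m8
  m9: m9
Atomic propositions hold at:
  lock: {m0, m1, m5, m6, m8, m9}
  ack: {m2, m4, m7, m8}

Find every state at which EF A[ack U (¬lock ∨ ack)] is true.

Sat(¬lock) = {m2, m3, m4, m7}
Sat(¬lock ∨ ack) = {m2, m3, m4, m7, m8}
A[ack U (¬lock ∨ ack)]: least fixpoint, start Z0 = Sat((¬lock ∨ ack)) = {m2, m3, m4, m7, m8}, add states in Sat(ack) with every successor in Z. Already a fixed point.
Sat(A[ack U (¬lock ∨ ack)]) = {m2, m3, m4, m7, m8}
EF A[ack U (¬lock ∨ ack)]: least fixpoint, start Z0 = {m2, m3, m4, m7, m8}, add states with some successor in Z. Z1 = {m0, m1, m2, m3, m4, m6, m7, m8}; fixed.
Sat(EF A[ack U (¬lock ∨ ack)]) = {m0, m1, m2, m3, m4, m6, m7, m8}

{m0, m1, m2, m3, m4, m6, m7, m8}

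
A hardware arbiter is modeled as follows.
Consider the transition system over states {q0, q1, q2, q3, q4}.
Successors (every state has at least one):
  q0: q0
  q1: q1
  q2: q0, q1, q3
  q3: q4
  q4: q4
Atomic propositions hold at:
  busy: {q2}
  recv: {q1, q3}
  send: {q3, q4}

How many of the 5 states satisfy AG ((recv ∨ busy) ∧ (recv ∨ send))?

Sat(recv ∨ busy) = {q1, q2, q3}
Sat(recv ∨ send) = {q1, q3, q4}
Sat((recv ∨ busy) ∧ (recv ∨ send)) = {q1, q3}
AG ((recv ∨ busy) ∧ (recv ∨ send)): greatest fixpoint, start Z0 = {q1, q3}, keep only states in Sat with every successor in Z. Z1 = {q1}; fixed.
Sat(AG ((recv ∨ busy) ∧ (recv ∨ send))) = {q1}
|Sat(AG ((recv ∨ busy) ∧ (recv ∨ send)))| = |{q1}| = 1.

1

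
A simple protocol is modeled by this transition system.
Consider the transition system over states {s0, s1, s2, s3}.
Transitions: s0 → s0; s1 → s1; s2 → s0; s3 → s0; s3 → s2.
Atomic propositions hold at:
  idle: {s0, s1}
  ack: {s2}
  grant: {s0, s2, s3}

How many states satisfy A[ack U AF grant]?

3

AF grant: least fixpoint, start Z0 = {s0, s2, s3}, add states with every successor in Z. Already a fixed point.
Sat(AF grant) = {s0, s2, s3}
A[ack U AF grant]: least fixpoint, start Z0 = Sat(AF grant) = {s0, s2, s3}, add states in Sat(ack) with every successor in Z. Already a fixed point.
Sat(A[ack U AF grant]) = {s0, s2, s3}
|Sat(A[ack U AF grant])| = |{s0, s2, s3}| = 3.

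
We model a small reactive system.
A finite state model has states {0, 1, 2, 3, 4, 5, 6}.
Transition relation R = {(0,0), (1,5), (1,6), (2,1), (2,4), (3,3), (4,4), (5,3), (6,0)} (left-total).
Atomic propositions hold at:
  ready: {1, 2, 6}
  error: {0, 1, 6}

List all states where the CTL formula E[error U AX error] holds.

Sat(AX error) = {s : every successor in {0, 1, 6}} = {0, 6}
E[error U AX error]: least fixpoint, start Z0 = Sat(AX error) = {0, 6}, add states in Sat(error) with some successor in Z. Z1 = {0, 1, 6}; fixed.
Sat(E[error U AX error]) = {0, 1, 6}

{0, 1, 6}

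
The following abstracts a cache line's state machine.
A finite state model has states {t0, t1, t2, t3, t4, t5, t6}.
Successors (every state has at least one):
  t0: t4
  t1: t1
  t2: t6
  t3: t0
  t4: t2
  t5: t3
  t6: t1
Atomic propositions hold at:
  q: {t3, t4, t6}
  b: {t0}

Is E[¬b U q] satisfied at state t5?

Yes

Sat(¬b) = {t1, t2, t3, t4, t5, t6}
E[¬b U q]: least fixpoint, start Z0 = Sat(q) = {t3, t4, t6}, add states in Sat(¬b) with some successor in Z. Z1 = {t2, t3, t4, t5, t6}; fixed.
Sat(E[¬b U q]) = {t2, t3, t4, t5, t6}
t5 ∈ Sat(E[¬b U q]) = {t2, t3, t4, t5, t6}, so the formula holds at t5.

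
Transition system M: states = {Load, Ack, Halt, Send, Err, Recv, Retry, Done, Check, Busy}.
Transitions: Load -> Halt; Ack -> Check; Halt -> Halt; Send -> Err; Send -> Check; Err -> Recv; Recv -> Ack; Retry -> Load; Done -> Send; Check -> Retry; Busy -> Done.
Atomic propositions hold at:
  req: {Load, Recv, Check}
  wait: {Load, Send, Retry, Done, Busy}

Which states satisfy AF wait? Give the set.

{Load, Ack, Send, Err, Recv, Retry, Done, Check, Busy}

AF wait: least fixpoint, start Z0 = {Load, Send, Retry, Done, Busy}, add states with every successor in Z. Z1 = {Load, Send, Retry, Done, Check, Busy}; Z2 = {Load, Ack, Send, Retry, Done, Check, Busy}; Z3 = {Load, Ack, Send, Recv, Retry, Done, Check, Busy}; Z4 = {Load, Ack, Send, Err, Recv, Retry, Done, Check, Busy}; fixed.
Sat(AF wait) = {Load, Ack, Send, Err, Recv, Retry, Done, Check, Busy}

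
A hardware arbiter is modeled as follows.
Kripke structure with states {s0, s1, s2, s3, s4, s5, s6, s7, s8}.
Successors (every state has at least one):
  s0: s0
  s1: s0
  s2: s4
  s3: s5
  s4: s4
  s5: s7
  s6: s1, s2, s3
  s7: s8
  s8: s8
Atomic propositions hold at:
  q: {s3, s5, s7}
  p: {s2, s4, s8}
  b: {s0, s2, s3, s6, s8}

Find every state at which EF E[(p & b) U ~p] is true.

{s0, s1, s3, s5, s6, s7}

Sat(p & b) = {s2, s8}
Sat(~p) = {s0, s1, s3, s5, s6, s7}
E[(p & b) U ~p]: least fixpoint, start Z0 = Sat(~p) = {s0, s1, s3, s5, s6, s7}, add states in Sat(p & b) with some successor in Z. Already a fixed point.
Sat(E[(p & b) U ~p]) = {s0, s1, s3, s5, s6, s7}
EF E[(p & b) U ~p]: least fixpoint, start Z0 = {s0, s1, s3, s5, s6, s7}, add states with some successor in Z. Already a fixed point.
Sat(EF E[(p & b) U ~p]) = {s0, s1, s3, s5, s6, s7}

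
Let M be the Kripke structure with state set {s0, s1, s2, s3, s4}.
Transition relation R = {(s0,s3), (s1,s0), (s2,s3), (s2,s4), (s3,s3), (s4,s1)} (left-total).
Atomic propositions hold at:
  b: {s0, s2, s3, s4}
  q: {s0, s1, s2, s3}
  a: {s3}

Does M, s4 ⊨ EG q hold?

No

EG q: greatest fixpoint, start Z0 = {s0, s1, s2, s3}, keep only states in Sat with some successor in Z. Already a fixed point.
Sat(EG q) = {s0, s1, s2, s3}
s4 ∉ Sat(EG q) = {s0, s1, s2, s3}, so the formula does not hold at s4.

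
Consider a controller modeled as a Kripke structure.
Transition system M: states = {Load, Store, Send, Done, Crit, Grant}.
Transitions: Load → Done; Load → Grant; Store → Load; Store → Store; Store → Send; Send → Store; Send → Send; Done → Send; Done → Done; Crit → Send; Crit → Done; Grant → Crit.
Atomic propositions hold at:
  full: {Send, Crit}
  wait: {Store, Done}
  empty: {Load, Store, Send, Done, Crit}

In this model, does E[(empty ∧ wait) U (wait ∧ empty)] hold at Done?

Yes

Sat(empty ∧ wait) = {Store, Done}
Sat(wait ∧ empty) = {Store, Done}
E[(empty ∧ wait) U (wait ∧ empty)]: least fixpoint, start Z0 = Sat((wait ∧ empty)) = {Store, Done}, add states in Sat(empty ∧ wait) with some successor in Z. Already a fixed point.
Sat(E[(empty ∧ wait) U (wait ∧ empty)]) = {Store, Done}
Done ∈ Sat(E[(empty ∧ wait) U (wait ∧ empty)]) = {Store, Done}, so the formula holds at Done.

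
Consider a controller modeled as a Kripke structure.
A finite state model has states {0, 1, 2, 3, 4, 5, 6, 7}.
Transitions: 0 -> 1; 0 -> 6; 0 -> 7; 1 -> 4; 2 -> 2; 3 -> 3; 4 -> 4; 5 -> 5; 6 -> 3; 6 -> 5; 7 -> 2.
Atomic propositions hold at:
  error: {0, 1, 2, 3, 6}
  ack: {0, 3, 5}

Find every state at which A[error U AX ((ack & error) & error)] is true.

Sat(ack & error) = {0, 3}
Sat((ack & error) & error) = {0, 3}
Sat(AX ((ack & error) & error)) = {s : every successor in {0, 3}} = {3}
A[error U AX ((ack & error) & error)]: least fixpoint, start Z0 = Sat(AX ((ack & error) & error)) = {3}, add states in Sat(error) with every successor in Z. Already a fixed point.
Sat(A[error U AX ((ack & error) & error)]) = {3}

{3}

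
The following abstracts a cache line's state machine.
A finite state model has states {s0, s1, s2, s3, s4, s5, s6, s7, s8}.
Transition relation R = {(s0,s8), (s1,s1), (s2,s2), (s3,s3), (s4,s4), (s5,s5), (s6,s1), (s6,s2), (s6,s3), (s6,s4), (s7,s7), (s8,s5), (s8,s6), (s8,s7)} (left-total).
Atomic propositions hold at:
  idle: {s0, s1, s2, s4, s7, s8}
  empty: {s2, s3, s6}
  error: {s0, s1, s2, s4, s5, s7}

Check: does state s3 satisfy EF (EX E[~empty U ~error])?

Yes

Sat(~empty) = {s0, s1, s4, s5, s7, s8}
Sat(~error) = {s3, s6, s8}
E[~empty U ~error]: least fixpoint, start Z0 = Sat(~error) = {s3, s6, s8}, add states in Sat(~empty) with some successor in Z. Z1 = {s0, s3, s6, s8}; fixed.
Sat(E[~empty U ~error]) = {s0, s3, s6, s8}
Sat(EX E[~empty U ~error]) = {s : some successor in {s0, s3, s6, s8}} = {s0, s3, s6, s8}
EF (EX E[~empty U ~error]): least fixpoint, start Z0 = {s0, s3, s6, s8}, add states with some successor in Z. Already a fixed point.
Sat(EF (EX E[~empty U ~error])) = {s0, s3, s6, s8}
s3 ∈ Sat(EF (EX E[~empty U ~error])) = {s0, s3, s6, s8}, so the formula holds at s3.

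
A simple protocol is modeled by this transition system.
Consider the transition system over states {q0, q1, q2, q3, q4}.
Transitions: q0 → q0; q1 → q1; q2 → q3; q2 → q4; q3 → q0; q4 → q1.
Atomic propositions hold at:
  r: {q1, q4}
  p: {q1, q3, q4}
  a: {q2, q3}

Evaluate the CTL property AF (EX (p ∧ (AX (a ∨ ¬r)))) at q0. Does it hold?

No

Sat(¬r) = {q0, q2, q3}
Sat(a ∨ ¬r) = {q0, q2, q3}
Sat(AX (a ∨ ¬r)) = {s : every successor in {q0, q2, q3}} = {q0, q3}
Sat(p ∧ (AX (a ∨ ¬r))) = {q3}
Sat(EX (p ∧ (AX (a ∨ ¬r)))) = {s : some successor in {q3}} = {q2}
AF (EX (p ∧ (AX (a ∨ ¬r)))): least fixpoint, start Z0 = {q2}, add states with every successor in Z. Already a fixed point.
Sat(AF (EX (p ∧ (AX (a ∨ ¬r))))) = {q2}
q0 ∉ Sat(AF (EX (p ∧ (AX (a ∨ ¬r))))) = {q2}, so the formula does not hold at q0.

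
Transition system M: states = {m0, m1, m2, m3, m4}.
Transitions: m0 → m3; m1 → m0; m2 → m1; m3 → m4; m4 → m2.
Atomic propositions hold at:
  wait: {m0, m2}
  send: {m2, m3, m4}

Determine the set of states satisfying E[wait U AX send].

{m0, m3, m4}

Sat(AX send) = {s : every successor in {m2, m3, m4}} = {m0, m3, m4}
E[wait U AX send]: least fixpoint, start Z0 = Sat(AX send) = {m0, m3, m4}, add states in Sat(wait) with some successor in Z. Already a fixed point.
Sat(E[wait U AX send]) = {m0, m3, m4}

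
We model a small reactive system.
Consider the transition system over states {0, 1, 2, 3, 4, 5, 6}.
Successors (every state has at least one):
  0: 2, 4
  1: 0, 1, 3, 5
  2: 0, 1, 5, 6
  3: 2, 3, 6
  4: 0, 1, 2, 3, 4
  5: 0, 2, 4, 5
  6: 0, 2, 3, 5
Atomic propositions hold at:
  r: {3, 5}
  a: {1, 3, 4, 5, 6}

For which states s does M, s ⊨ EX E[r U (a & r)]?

Sat(a & r) = {3, 5}
E[r U (a & r)]: least fixpoint, start Z0 = Sat((a & r)) = {3, 5}, add states in Sat(r) with some successor in Z. Already a fixed point.
Sat(E[r U (a & r)]) = {3, 5}
Sat(EX E[r U (a & r)]) = {s : some successor in {3, 5}} = {1, 2, 3, 4, 5, 6}

{1, 2, 3, 4, 5, 6}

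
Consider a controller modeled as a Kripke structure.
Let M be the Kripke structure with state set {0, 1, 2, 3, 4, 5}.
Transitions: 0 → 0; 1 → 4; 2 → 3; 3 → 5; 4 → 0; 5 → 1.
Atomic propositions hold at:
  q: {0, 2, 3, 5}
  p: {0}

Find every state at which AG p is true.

AG p: greatest fixpoint, start Z0 = {0}, keep only states in Sat with every successor in Z. Already a fixed point.
Sat(AG p) = {0}

{0}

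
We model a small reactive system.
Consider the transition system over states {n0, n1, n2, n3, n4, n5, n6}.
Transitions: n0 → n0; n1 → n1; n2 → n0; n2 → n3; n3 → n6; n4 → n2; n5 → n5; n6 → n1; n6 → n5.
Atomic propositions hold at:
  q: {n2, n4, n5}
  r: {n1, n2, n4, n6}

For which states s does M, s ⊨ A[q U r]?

{n1, n2, n4, n6}

A[q U r]: least fixpoint, start Z0 = Sat(r) = {n1, n2, n4, n6}, add states in Sat(q) with every successor in Z. Already a fixed point.
Sat(A[q U r]) = {n1, n2, n4, n6}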